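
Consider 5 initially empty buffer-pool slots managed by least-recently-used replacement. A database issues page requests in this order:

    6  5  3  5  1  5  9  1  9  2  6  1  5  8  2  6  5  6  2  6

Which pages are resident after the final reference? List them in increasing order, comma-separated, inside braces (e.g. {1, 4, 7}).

{1, 2, 5, 6, 8}

6 → miss, frames (6)
5 → miss, frames (6 5)
3 → miss, frames (6 5 3)
5 → hit
1 → miss, frames (6 3 5 1)
5 → hit
9 → miss, frames (6 3 1 5 9)
1 → hit
9 → hit
2 → miss, evict 6, frames (3 5 1 9 2)
6 → miss, evict 3, frames (5 1 9 2 6)
1 → hit
5 → hit
8 → miss, evict 9, frames (2 6 1 5 8)
2 → hit
6 → hit
5 → hit
6 → hit
2 → hit
6 → hit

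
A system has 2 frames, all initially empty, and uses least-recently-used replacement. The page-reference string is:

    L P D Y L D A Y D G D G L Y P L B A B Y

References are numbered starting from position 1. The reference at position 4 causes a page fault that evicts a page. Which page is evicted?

P

pos 1: L: fault, frames (L)
pos 2: P: fault, frames (L P)
pos 3: D: fault, evict L, frames (P D)
pos 4: Y: fault, evict P, frames (D Y)
At position 4, page P is evicted.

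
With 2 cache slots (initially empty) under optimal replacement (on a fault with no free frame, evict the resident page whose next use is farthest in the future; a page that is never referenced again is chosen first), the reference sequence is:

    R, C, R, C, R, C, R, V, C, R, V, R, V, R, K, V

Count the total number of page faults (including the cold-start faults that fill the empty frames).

5

R -> miss, frames (R)
C -> miss, frames (R C)
R -> hit
C -> hit
R -> hit
C -> hit
R -> hit
V -> miss, evict R, frames (C V)
C -> hit
R -> miss, evict C, frames (V R)
V -> hit
R -> hit
V -> hit
R -> hit
K -> miss, evict R, frames (V K)
V -> hit
Page faults: 5.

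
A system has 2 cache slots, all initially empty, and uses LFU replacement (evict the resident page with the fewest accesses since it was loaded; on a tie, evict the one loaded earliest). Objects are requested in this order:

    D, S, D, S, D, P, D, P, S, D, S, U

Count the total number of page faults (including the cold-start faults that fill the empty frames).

5

D → fault, frames [D]
S → fault, frames [D, S]
D → hit
S → hit
D → hit
P → fault, evict S, frames [D, P]
D → hit
P → hit
S → fault, evict P, frames [D, S]
D → hit
S → hit
U → fault, evict S, frames [D, U]
Page faults: 5.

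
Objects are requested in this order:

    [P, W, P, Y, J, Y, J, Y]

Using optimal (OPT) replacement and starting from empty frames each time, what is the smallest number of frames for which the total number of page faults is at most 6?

f=1: 8 faults
f=2: 4 faults
f=3: 4 faults
f=4: 4 faults
Smallest f with faults ≤ 6 is 2.

2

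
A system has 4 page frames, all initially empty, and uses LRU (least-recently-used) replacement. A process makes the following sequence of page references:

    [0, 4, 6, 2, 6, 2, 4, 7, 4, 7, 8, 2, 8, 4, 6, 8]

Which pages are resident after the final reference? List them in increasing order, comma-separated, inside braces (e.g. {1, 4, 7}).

{2, 4, 6, 8}

0 -> fault, frames {0}
4 -> fault, frames {0,4}
6 -> fault, frames {0,4,6}
2 -> fault, frames {0,4,6,2}
6 -> hit
2 -> hit
4 -> hit
7 -> fault, evict 0, frames {6,2,4,7}
4 -> hit
7 -> hit
8 -> fault, evict 6, frames {2,4,7,8}
2 -> hit
8 -> hit
4 -> hit
6 -> fault, evict 7, frames {2,8,4,6}
8 -> hit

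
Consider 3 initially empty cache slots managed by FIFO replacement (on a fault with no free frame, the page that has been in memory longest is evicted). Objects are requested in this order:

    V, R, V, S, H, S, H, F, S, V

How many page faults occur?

V → miss, frames [V]
R → miss, frames [V, R]
V → hit
S → miss, frames [V, R, S]
H → miss, evict V, frames [R, S, H]
S → hit
H → hit
F → miss, evict R, frames [S, H, F]
S → hit
V → miss, evict S, frames [H, F, V]
Page faults: 6.

6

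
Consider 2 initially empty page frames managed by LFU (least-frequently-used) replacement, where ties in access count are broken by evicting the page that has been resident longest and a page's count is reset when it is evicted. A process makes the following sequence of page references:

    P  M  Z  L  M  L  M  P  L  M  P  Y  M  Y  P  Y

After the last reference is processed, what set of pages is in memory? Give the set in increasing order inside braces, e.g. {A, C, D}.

P: miss, frames [P]
M: miss, frames [P, M]
Z: miss, evict P, frames [M, Z]
L: miss, evict M, frames [Z, L]
M: miss, evict Z, frames [L, M]
L: hit
M: hit
P: miss, evict L, frames [M, P]
L: miss, evict P, frames [M, L]
M: hit
P: miss, evict L, frames [M, P]
Y: miss, evict P, frames [M, Y]
M: hit
Y: hit
P: miss, evict Y, frames [M, P]
Y: miss, evict P, frames [M, Y]

{M, Y}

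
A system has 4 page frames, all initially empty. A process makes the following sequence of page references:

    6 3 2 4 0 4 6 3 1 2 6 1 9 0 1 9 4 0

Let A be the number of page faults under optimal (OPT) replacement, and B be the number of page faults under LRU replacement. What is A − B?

-3

Under OPT: F F F F F . . . F F . . F . . . F . → 9 faults.
Under LRU: F F F F F . F F F F . . F F . . F . → 12 faults.
A − B = 9 − 12 = -3.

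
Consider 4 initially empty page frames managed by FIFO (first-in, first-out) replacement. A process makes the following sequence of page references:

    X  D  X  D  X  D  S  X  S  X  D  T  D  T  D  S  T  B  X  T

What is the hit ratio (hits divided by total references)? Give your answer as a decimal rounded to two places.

0.70

X: miss, frames [X]
D: miss, frames [X, D]
X: hit
D: hit
X: hit
D: hit
S: miss, frames [X, D, S]
X: hit
S: hit
X: hit
D: hit
T: miss, frames [X, D, S, T]
D: hit
T: hit
D: hit
S: hit
T: hit
B: miss, evict X, frames [D, S, T, B]
X: miss, evict D, frames [S, T, B, X]
T: hit
Hits: 14 of 20 references → 14/20 = 0.7000.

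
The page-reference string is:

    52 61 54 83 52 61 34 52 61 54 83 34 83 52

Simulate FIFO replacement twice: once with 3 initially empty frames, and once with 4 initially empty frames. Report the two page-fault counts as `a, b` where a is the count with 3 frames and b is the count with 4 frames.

3 frames: F F F F F F F . . F F . . F → 10 faults.
4 frames: F F F F . . F F F F F F . F → 11 faults.
11 > 10: adding a frame increased faults — Belady's anomaly.

10, 11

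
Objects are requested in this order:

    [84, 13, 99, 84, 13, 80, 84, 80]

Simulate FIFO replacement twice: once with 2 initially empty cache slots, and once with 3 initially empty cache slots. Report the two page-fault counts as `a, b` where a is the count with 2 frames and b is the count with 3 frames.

7, 5

2 frames: F F F F F F F . → 7 faults.
3 frames: F F F . . F F . → 5 faults.
5 < 7: adding a frame reduced faults, as is typical.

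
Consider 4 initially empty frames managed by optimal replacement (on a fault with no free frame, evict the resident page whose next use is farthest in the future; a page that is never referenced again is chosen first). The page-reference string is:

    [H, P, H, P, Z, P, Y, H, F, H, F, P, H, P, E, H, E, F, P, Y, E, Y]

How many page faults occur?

H -> miss, frames (H)
P -> miss, frames (H P)
H -> hit
P -> hit
Z -> miss, frames (H P Z)
P -> hit
Y -> miss, frames (H P Z Y)
H -> hit
F -> miss, evict Z, frames (H P Y F)
H -> hit
F -> hit
P -> hit
H -> hit
P -> hit
E -> miss, evict Y, frames (H P F E)
H -> hit
E -> hit
F -> hit
P -> hit
Y -> miss, evict F, frames (H P E Y)
E -> hit
Y -> hit
Page faults: 7.

7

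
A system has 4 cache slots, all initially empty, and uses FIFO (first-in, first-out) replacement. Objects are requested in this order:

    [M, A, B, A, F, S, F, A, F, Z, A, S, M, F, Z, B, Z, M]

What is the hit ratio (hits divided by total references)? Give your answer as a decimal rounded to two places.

M → fault, frames (M)
A → fault, frames (M A)
B → fault, frames (M A B)
A → hit
F → fault, frames (M A B F)
S → fault, evict M, frames (A B F S)
F → hit
A → hit
F → hit
Z → fault, evict A, frames (B F S Z)
A → fault, evict B, frames (F S Z A)
S → hit
M → fault, evict F, frames (S Z A M)
F → fault, evict S, frames (Z A M F)
Z → hit
B → fault, evict Z, frames (A M F B)
Z → fault, evict A, frames (M F B Z)
M → hit
Hits: 7 of 18 references → 7/18 = 0.3889.

0.39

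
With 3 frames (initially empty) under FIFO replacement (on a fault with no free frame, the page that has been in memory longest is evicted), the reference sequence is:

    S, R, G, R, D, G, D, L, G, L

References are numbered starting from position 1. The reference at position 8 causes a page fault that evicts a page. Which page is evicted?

pos 1: S: fault, frames {S}
pos 2: R: fault, frames {S,R}
pos 3: G: fault, frames {S,R,G}
pos 4: R: hit
pos 5: D: fault, evict S, frames {R,G,D}
pos 6: G: hit
pos 7: D: hit
pos 8: L: fault, evict R, frames {G,D,L}
At position 8, page R is evicted.

R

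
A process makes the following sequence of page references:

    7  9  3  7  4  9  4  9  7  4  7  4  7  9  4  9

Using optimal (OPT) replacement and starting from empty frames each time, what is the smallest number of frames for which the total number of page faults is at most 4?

3

f=1: 16 faults
f=2: 7 faults
f=3: 4 faults
f=4: 4 faults
Smallest f with faults ≤ 4 is 3.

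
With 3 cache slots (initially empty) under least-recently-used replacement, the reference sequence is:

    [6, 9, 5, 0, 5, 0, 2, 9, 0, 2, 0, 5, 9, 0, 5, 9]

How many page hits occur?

8

6 → fault, frames {6}
9 → fault, frames {6,9}
5 → fault, frames {6,9,5}
0 → fault, evict 6, frames {9,5,0}
5 → hit
0 → hit
2 → fault, evict 9, frames {5,0,2}
9 → fault, evict 5, frames {0,2,9}
0 → hit
2 → hit
0 → hit
5 → fault, evict 9, frames {2,0,5}
9 → fault, evict 2, frames {0,5,9}
0 → hit
5 → hit
9 → hit
Hits: 8.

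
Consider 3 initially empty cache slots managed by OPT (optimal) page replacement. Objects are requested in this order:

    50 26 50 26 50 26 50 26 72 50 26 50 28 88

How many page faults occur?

50: miss, frames [50]
26: miss, frames [50, 26]
50: hit
26: hit
50: hit
26: hit
50: hit
26: hit
72: miss, frames [50, 26, 72]
50: hit
26: hit
50: hit
28: miss, evict 72, frames [50, 26, 28]
88: miss, evict 28, frames [50, 26, 88]
Page faults: 5.

5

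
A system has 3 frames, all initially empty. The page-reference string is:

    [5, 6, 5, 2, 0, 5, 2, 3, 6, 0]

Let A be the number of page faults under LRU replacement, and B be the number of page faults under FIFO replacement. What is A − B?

-1

Under LRU: F F . F F . . F F F → 7 faults.
Under FIFO: F F . F F F . F F F → 8 faults.
A − B = 7 − 8 = -1.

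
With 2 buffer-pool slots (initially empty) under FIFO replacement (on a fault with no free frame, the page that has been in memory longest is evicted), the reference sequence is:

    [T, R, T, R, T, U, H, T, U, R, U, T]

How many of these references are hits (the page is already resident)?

T → fault, frames (T)
R → fault, frames (T R)
T → hit
R → hit
T → hit
U → fault, evict T, frames (R U)
H → fault, evict R, frames (U H)
T → fault, evict U, frames (H T)
U → fault, evict H, frames (T U)
R → fault, evict T, frames (U R)
U → hit
T → fault, evict U, frames (R T)
Hits: 4.

4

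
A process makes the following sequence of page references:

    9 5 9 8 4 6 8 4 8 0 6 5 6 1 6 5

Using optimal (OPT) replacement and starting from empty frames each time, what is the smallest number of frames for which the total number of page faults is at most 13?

f=1: 16 faults
f=2: 11 faults
f=3: 8 faults
f=4: 7 faults
f=5: 7 faults
f=6: 7 faults
f=7: 7 faults
Smallest f with faults ≤ 13 is 2.

2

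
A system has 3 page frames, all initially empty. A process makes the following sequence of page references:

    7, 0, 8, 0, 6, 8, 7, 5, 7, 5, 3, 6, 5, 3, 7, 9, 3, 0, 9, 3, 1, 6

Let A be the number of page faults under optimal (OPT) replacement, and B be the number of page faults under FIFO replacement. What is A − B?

-3

Under OPT: F F F . F . . F . . F . . . F F . F . . F F → 11 faults.
Under FIFO: F F F . F . F F . . F F . . F F F F . . F F → 14 faults.
A − B = 11 − 14 = -3.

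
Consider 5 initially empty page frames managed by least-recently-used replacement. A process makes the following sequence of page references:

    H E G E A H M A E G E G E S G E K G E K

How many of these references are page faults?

H: fault, frames {H}
E: fault, frames {H,E}
G: fault, frames {H,E,G}
E: hit
A: fault, frames {H,G,E,A}
H: hit
M: fault, frames {G,E,A,H,M}
A: hit
E: hit
G: hit
E: hit
G: hit
E: hit
S: fault, evict H, frames {M,A,G,E,S}
G: hit
E: hit
K: fault, evict M, frames {A,S,G,E,K}
G: hit
E: hit
K: hit
Page faults: 7.

7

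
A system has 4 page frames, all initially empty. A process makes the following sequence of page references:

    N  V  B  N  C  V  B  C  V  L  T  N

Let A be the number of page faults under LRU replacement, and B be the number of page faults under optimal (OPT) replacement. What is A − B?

Under LRU: F F F . F . . . . F F F → 7 faults.
Under OPT: F F F . F . . . . F F . → 6 faults.
A − B = 7 − 6 = 1.

1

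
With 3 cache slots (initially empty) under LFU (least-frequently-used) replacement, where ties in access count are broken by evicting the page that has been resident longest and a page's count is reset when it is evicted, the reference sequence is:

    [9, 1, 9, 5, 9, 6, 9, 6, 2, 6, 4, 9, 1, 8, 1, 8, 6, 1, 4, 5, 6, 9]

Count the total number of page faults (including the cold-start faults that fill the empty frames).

9: fault, frames [9]
1: fault, frames [9, 1]
9: hit
5: fault, frames [9, 1, 5]
9: hit
6: fault, evict 1, frames [9, 5, 6]
9: hit
6: hit
2: fault, evict 5, frames [9, 6, 2]
6: hit
4: fault, evict 2, frames [9, 6, 4]
9: hit
1: fault, evict 4, frames [9, 6, 1]
8: fault, evict 1, frames [9, 6, 8]
1: fault, evict 8, frames [9, 6, 1]
8: fault, evict 1, frames [9, 6, 8]
6: hit
1: fault, evict 8, frames [9, 6, 1]
4: fault, evict 1, frames [9, 6, 4]
5: fault, evict 4, frames [9, 6, 5]
6: hit
9: hit
Page faults: 13.

13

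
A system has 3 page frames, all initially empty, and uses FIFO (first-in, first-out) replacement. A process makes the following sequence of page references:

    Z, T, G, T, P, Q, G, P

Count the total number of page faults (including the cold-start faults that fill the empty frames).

Z: fault, frames (Z)
T: fault, frames (Z T)
G: fault, frames (Z T G)
T: hit
P: fault, evict Z, frames (T G P)
Q: fault, evict T, frames (G P Q)
G: hit
P: hit
Page faults: 5.

5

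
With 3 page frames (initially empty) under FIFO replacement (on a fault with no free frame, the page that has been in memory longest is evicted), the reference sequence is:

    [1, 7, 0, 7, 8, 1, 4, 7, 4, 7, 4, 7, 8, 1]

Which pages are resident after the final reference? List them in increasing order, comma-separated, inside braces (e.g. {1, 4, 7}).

1 -> fault, frames {1}
7 -> fault, frames {1,7}
0 -> fault, frames {1,7,0}
7 -> hit
8 -> fault, evict 1, frames {7,0,8}
1 -> fault, evict 7, frames {0,8,1}
4 -> fault, evict 0, frames {8,1,4}
7 -> fault, evict 8, frames {1,4,7}
4 -> hit
7 -> hit
4 -> hit
7 -> hit
8 -> fault, evict 1, frames {4,7,8}
1 -> fault, evict 4, frames {7,8,1}

{1, 7, 8}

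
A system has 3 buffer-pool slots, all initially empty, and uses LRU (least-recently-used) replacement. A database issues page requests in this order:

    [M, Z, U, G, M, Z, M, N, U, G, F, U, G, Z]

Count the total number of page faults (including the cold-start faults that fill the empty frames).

11

M → fault, frames (M)
Z → fault, frames (M Z)
U → fault, frames (M Z U)
G → fault, evict M, frames (Z U G)
M → fault, evict Z, frames (U G M)
Z → fault, evict U, frames (G M Z)
M → hit
N → fault, evict G, frames (Z M N)
U → fault, evict Z, frames (M N U)
G → fault, evict M, frames (N U G)
F → fault, evict N, frames (U G F)
U → hit
G → hit
Z → fault, evict F, frames (U G Z)
Page faults: 11.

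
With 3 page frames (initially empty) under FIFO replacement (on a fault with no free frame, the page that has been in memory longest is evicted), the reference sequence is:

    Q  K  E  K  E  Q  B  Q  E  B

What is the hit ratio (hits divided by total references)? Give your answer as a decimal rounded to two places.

Q → fault, frames (Q)
K → fault, frames (Q K)
E → fault, frames (Q K E)
K → hit
E → hit
Q → hit
B → fault, evict Q, frames (K E B)
Q → fault, evict K, frames (E B Q)
E → hit
B → hit
Hits: 5 of 10 references → 5/10 = 0.5000.

0.50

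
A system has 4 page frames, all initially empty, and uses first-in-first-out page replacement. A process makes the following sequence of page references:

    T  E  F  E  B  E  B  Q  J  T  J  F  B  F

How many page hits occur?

5

T: miss, frames (T)
E: miss, frames (T E)
F: miss, frames (T E F)
E: hit
B: miss, frames (T E F B)
E: hit
B: hit
Q: miss, evict T, frames (E F B Q)
J: miss, evict E, frames (F B Q J)
T: miss, evict F, frames (B Q J T)
J: hit
F: miss, evict B, frames (Q J T F)
B: miss, evict Q, frames (J T F B)
F: hit
Hits: 5.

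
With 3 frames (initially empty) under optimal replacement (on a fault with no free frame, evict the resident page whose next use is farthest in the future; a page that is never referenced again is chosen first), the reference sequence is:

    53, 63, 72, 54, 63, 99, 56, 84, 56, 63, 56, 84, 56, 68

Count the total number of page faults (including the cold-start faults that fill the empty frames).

53 → miss, frames {53}
63 → miss, frames {53,63}
72 → miss, frames {53,63,72}
54 → miss, evict 72, frames {53,63,54}
63 → hit
99 → miss, evict 54, frames {53,63,99}
56 → miss, evict 99, frames {53,63,56}
84 → miss, evict 53, frames {63,56,84}
56 → hit
63 → hit
56 → hit
84 → hit
56 → hit
68 → miss, evict 84, frames {63,56,68}
Page faults: 8.

8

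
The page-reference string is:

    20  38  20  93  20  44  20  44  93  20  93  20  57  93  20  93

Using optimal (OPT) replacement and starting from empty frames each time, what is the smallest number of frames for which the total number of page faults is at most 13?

f=1: 16 faults
f=2: 7 faults
f=3: 5 faults
f=4: 5 faults
f=5: 5 faults
Smallest f with faults ≤ 13 is 2.

2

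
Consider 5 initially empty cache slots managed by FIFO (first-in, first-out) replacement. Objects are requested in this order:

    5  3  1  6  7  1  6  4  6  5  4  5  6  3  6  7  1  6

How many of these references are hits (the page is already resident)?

5 -> miss, frames {5}
3 -> miss, frames {5,3}
1 -> miss, frames {5,3,1}
6 -> miss, frames {5,3,1,6}
7 -> miss, frames {5,3,1,6,7}
1 -> hit
6 -> hit
4 -> miss, evict 5, frames {3,1,6,7,4}
6 -> hit
5 -> miss, evict 3, frames {1,6,7,4,5}
4 -> hit
5 -> hit
6 -> hit
3 -> miss, evict 1, frames {6,7,4,5,3}
6 -> hit
7 -> hit
1 -> miss, evict 6, frames {7,4,5,3,1}
6 -> miss, evict 7, frames {4,5,3,1,6}
Hits: 8.

8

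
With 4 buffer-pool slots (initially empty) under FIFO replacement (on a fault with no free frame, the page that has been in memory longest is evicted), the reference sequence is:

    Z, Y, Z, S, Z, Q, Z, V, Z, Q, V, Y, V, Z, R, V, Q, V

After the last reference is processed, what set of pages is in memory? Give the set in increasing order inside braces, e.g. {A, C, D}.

{Q, R, V, Y}

Z -> miss, frames {Z}
Y -> miss, frames {Z,Y}
Z -> hit
S -> miss, frames {Z,Y,S}
Z -> hit
Q -> miss, frames {Z,Y,S,Q}
Z -> hit
V -> miss, evict Z, frames {Y,S,Q,V}
Z -> miss, evict Y, frames {S,Q,V,Z}
Q -> hit
V -> hit
Y -> miss, evict S, frames {Q,V,Z,Y}
V -> hit
Z -> hit
R -> miss, evict Q, frames {V,Z,Y,R}
V -> hit
Q -> miss, evict V, frames {Z,Y,R,Q}
V -> miss, evict Z, frames {Y,R,Q,V}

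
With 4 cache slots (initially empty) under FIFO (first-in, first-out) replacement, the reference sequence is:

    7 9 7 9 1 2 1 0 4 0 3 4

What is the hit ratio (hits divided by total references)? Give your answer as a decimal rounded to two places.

0.42

7: fault, frames {7}
9: fault, frames {7,9}
7: hit
9: hit
1: fault, frames {7,9,1}
2: fault, frames {7,9,1,2}
1: hit
0: fault, evict 7, frames {9,1,2,0}
4: fault, evict 9, frames {1,2,0,4}
0: hit
3: fault, evict 1, frames {2,0,4,3}
4: hit
Hits: 5 of 12 references → 5/12 = 0.4167.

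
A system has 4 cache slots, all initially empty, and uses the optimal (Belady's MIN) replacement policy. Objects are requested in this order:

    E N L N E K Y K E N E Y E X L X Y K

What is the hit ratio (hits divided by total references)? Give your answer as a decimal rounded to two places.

0.61

E: miss, frames [E]
N: miss, frames [E, N]
L: miss, frames [E, N, L]
N: hit
E: hit
K: miss, frames [E, N, L, K]
Y: miss, evict L, frames [E, N, K, Y]
K: hit
E: hit
N: hit
E: hit
Y: hit
E: hit
X: miss, evict N, frames [E, K, Y, X]
L: miss, evict E, frames [K, Y, X, L]
X: hit
Y: hit
K: hit
Hits: 11 of 18 references → 11/18 = 0.6111.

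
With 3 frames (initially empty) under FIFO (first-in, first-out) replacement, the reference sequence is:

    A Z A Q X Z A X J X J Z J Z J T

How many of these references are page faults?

8

A: miss, frames {A}
Z: miss, frames {A,Z}
A: hit
Q: miss, frames {A,Z,Q}
X: miss, evict A, frames {Z,Q,X}
Z: hit
A: miss, evict Z, frames {Q,X,A}
X: hit
J: miss, evict Q, frames {X,A,J}
X: hit
J: hit
Z: miss, evict X, frames {A,J,Z}
J: hit
Z: hit
J: hit
T: miss, evict A, frames {J,Z,T}
Page faults: 8.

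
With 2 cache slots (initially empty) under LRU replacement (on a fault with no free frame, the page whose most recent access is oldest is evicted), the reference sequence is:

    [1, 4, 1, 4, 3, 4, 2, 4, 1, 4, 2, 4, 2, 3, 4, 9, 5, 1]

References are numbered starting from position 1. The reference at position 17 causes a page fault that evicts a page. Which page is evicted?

4

pos 1: 1 -> fault, frames {1}
pos 2: 4 -> fault, frames {1,4}
pos 3: 1 -> hit
pos 4: 4 -> hit
pos 5: 3 -> fault, evict 1, frames {4,3}
pos 6: 4 -> hit
pos 7: 2 -> fault, evict 3, frames {4,2}
pos 8: 4 -> hit
pos 9: 1 -> fault, evict 2, frames {4,1}
pos 10: 4 -> hit
pos 11: 2 -> fault, evict 1, frames {4,2}
pos 12: 4 -> hit
pos 13: 2 -> hit
pos 14: 3 -> fault, evict 4, frames {2,3}
pos 15: 4 -> fault, evict 2, frames {3,4}
pos 16: 9 -> fault, evict 3, frames {4,9}
pos 17: 5 -> fault, evict 4, frames {9,5}
At position 17, page 4 is evicted.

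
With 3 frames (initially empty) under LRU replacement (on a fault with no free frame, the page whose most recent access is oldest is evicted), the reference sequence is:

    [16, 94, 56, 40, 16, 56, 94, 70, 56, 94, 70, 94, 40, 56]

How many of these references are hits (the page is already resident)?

5

16 → miss, frames [16]
94 → miss, frames [16, 94]
56 → miss, frames [16, 94, 56]
40 → miss, evict 16, frames [94, 56, 40]
16 → miss, evict 94, frames [56, 40, 16]
56 → hit
94 → miss, evict 40, frames [16, 56, 94]
70 → miss, evict 16, frames [56, 94, 70]
56 → hit
94 → hit
70 → hit
94 → hit
40 → miss, evict 56, frames [70, 94, 40]
56 → miss, evict 70, frames [94, 40, 56]
Hits: 5.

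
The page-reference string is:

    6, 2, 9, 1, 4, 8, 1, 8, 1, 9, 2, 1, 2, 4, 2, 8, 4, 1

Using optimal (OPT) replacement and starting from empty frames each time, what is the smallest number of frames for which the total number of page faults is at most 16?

f=1: 18 faults
f=2: 11 faults
f=3: 9 faults
f=4: 7 faults
f=5: 6 faults
f=6: 6 faults
Smallest f with faults ≤ 16 is 2.

2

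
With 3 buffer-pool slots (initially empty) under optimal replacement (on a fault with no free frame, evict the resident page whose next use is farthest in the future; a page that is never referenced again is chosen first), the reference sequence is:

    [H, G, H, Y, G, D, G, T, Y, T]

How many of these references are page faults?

5

H → miss, frames {H}
G → miss, frames {H,G}
H → hit
Y → miss, frames {H,G,Y}
G → hit
D → miss, evict H, frames {G,Y,D}
G → hit
T → miss, evict D, frames {G,Y,T}
Y → hit
T → hit
Page faults: 5.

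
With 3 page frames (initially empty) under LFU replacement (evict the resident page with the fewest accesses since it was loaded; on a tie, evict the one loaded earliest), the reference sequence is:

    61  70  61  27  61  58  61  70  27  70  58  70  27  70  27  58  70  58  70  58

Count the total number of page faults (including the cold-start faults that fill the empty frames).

9

61 → miss, frames [61]
70 → miss, frames [61, 70]
61 → hit
27 → miss, frames [61, 70, 27]
61 → hit
58 → miss, evict 70, frames [61, 27, 58]
61 → hit
70 → miss, evict 27, frames [61, 58, 70]
27 → miss, evict 58, frames [61, 70, 27]
70 → hit
58 → miss, evict 27, frames [61, 70, 58]
70 → hit
27 → miss, evict 58, frames [61, 70, 27]
70 → hit
27 → hit
58 → miss, evict 27, frames [61, 70, 58]
70 → hit
58 → hit
70 → hit
58 → hit
Page faults: 9.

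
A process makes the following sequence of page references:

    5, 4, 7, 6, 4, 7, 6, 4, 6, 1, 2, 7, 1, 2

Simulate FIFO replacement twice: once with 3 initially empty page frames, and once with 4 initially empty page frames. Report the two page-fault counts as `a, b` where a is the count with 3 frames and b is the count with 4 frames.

7, 6

3 frames: F F F F . . . . . F F F . . → 7 faults.
4 frames: F F F F . . . . . F F . . . → 6 faults.
6 < 7: adding a frame reduced faults, as is typical.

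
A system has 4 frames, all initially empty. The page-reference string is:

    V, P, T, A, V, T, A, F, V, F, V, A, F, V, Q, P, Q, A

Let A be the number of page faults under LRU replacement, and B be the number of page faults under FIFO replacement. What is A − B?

-1

Under LRU: F F F F . . . F . . . . . . F F . F → 8 faults.
Under FIFO: F F F F . . . F F . . . . . F F . F → 9 faults.
A − B = 8 − 9 = -1.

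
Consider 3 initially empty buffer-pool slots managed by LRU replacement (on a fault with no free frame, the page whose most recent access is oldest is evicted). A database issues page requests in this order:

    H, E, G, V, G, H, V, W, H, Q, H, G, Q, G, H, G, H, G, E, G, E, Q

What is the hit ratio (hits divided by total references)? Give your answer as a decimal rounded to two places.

0.55

H -> fault, frames {H}
E -> fault, frames {H,E}
G -> fault, frames {H,E,G}
V -> fault, evict H, frames {E,G,V}
G -> hit
H -> fault, evict E, frames {V,G,H}
V -> hit
W -> fault, evict G, frames {H,V,W}
H -> hit
Q -> fault, evict V, frames {W,H,Q}
H -> hit
G -> fault, evict W, frames {Q,H,G}
Q -> hit
G -> hit
H -> hit
G -> hit
H -> hit
G -> hit
E -> fault, evict Q, frames {H,G,E}
G -> hit
E -> hit
Q -> fault, evict H, frames {G,E,Q}
Hits: 12 of 22 references → 12/22 = 0.5455.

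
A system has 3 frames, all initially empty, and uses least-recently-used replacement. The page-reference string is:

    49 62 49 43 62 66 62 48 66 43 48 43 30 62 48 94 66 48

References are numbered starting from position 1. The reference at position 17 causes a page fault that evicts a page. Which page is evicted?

pos 1: 49 → fault, frames {49}
pos 2: 62 → fault, frames {49,62}
pos 3: 49 → hit
pos 4: 43 → fault, frames {62,49,43}
pos 5: 62 → hit
pos 6: 66 → fault, evict 49, frames {43,62,66}
pos 7: 62 → hit
pos 8: 48 → fault, evict 43, frames {66,62,48}
pos 9: 66 → hit
pos 10: 43 → fault, evict 62, frames {48,66,43}
pos 11: 48 → hit
pos 12: 43 → hit
pos 13: 30 → fault, evict 66, frames {48,43,30}
pos 14: 62 → fault, evict 48, frames {43,30,62}
pos 15: 48 → fault, evict 43, frames {30,62,48}
pos 16: 94 → fault, evict 30, frames {62,48,94}
pos 17: 66 → fault, evict 62, frames {48,94,66}
At position 17, page 62 is evicted.

62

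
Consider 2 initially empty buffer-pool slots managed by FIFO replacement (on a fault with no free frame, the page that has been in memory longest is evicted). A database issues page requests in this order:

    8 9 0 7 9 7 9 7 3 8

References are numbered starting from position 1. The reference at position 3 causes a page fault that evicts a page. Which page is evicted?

8

pos 1: 8 → fault, frames {8}
pos 2: 9 → fault, frames {8,9}
pos 3: 0 → fault, evict 8, frames {9,0}
At position 3, page 8 is evicted.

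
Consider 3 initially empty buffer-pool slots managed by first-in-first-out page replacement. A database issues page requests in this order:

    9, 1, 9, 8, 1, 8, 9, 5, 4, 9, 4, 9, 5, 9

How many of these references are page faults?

9 -> miss, frames (9)
1 -> miss, frames (9 1)
9 -> hit
8 -> miss, frames (9 1 8)
1 -> hit
8 -> hit
9 -> hit
5 -> miss, evict 9, frames (1 8 5)
4 -> miss, evict 1, frames (8 5 4)
9 -> miss, evict 8, frames (5 4 9)
4 -> hit
9 -> hit
5 -> hit
9 -> hit
Page faults: 6.

6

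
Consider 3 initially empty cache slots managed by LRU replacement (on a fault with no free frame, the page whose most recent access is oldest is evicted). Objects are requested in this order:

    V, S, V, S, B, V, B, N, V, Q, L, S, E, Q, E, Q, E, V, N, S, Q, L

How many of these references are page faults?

V -> fault, frames {V}
S -> fault, frames {V,S}
V -> hit
S -> hit
B -> fault, frames {V,S,B}
V -> hit
B -> hit
N -> fault, evict S, frames {V,B,N}
V -> hit
Q -> fault, evict B, frames {N,V,Q}
L -> fault, evict N, frames {V,Q,L}
S -> fault, evict V, frames {Q,L,S}
E -> fault, evict Q, frames {L,S,E}
Q -> fault, evict L, frames {S,E,Q}
E -> hit
Q -> hit
E -> hit
V -> fault, evict S, frames {Q,E,V}
N -> fault, evict Q, frames {E,V,N}
S -> fault, evict E, frames {V,N,S}
Q -> fault, evict V, frames {N,S,Q}
L -> fault, evict N, frames {S,Q,L}
Page faults: 14.

14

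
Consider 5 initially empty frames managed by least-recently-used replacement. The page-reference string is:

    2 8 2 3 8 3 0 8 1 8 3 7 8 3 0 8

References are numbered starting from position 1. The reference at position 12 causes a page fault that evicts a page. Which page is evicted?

2

pos 1: 2: fault, frames {2}
pos 2: 8: fault, frames {2,8}
pos 3: 2: hit
pos 4: 3: fault, frames {8,2,3}
pos 5: 8: hit
pos 6: 3: hit
pos 7: 0: fault, frames {2,8,3,0}
pos 8: 8: hit
pos 9: 1: fault, frames {2,3,0,8,1}
pos 10: 8: hit
pos 11: 3: hit
pos 12: 7: fault, evict 2, frames {0,1,8,3,7}
At position 12, page 2 is evicted.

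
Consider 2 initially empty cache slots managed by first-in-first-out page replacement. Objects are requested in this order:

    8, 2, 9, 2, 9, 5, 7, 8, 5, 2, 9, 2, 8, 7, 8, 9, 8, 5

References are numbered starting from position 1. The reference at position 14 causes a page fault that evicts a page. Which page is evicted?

pos 1: 8 -> fault, frames [8]
pos 2: 2 -> fault, frames [8, 2]
pos 3: 9 -> fault, evict 8, frames [2, 9]
pos 4: 2 -> hit
pos 5: 9 -> hit
pos 6: 5 -> fault, evict 2, frames [9, 5]
pos 7: 7 -> fault, evict 9, frames [5, 7]
pos 8: 8 -> fault, evict 5, frames [7, 8]
pos 9: 5 -> fault, evict 7, frames [8, 5]
pos 10: 2 -> fault, evict 8, frames [5, 2]
pos 11: 9 -> fault, evict 5, frames [2, 9]
pos 12: 2 -> hit
pos 13: 8 -> fault, evict 2, frames [9, 8]
pos 14: 7 -> fault, evict 9, frames [8, 7]
At position 14, page 9 is evicted.

9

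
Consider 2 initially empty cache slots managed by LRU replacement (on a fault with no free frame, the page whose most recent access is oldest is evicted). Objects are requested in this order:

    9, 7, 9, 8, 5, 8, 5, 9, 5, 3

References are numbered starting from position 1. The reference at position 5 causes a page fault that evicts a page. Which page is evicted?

9

pos 1: 9 -> fault, frames {9}
pos 2: 7 -> fault, frames {9,7}
pos 3: 9 -> hit
pos 4: 8 -> fault, evict 7, frames {9,8}
pos 5: 5 -> fault, evict 9, frames {8,5}
At position 5, page 9 is evicted.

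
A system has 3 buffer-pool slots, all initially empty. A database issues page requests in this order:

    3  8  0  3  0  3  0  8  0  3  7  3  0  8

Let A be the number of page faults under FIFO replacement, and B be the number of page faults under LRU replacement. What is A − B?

1

Under FIFO: F F F . . . . . . . F F . F → 6 faults.
Under LRU: F F F . . . . . . . F . . F → 5 faults.
A − B = 6 − 5 = 1.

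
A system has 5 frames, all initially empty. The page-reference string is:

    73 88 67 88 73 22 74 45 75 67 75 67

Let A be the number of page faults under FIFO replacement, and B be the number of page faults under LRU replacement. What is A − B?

-1

Under FIFO: F F F . . F F F F . . . → 7 faults.
Under LRU: F F F . . F F F F F . . → 8 faults.
A − B = 7 − 8 = -1.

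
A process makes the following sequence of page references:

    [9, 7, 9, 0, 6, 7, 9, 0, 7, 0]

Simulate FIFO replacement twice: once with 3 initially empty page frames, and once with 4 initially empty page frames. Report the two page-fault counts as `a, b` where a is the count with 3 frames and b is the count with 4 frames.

7, 4

3 frames: F F . F F . F . F F → 7 faults.
4 frames: F F . F F . . . . . → 4 faults.
4 < 7: adding a frame reduced faults, as is typical.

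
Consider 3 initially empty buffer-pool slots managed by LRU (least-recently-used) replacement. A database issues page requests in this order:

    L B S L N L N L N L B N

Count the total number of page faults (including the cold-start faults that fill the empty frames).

5

L → miss, frames (L)
B → miss, frames (L B)
S → miss, frames (L B S)
L → hit
N → miss, evict B, frames (S L N)
L → hit
N → hit
L → hit
N → hit
L → hit
B → miss, evict S, frames (N L B)
N → hit
Page faults: 5.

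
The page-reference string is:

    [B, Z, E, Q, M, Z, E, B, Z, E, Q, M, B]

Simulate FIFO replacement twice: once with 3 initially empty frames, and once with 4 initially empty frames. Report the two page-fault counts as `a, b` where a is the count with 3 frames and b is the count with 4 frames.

10, 11

3 frames: F F F F F F F F . . F F . → 10 faults.
4 frames: F F F F F . . F F F F F F → 11 faults.
11 > 10: adding a frame increased faults — Belady's anomaly.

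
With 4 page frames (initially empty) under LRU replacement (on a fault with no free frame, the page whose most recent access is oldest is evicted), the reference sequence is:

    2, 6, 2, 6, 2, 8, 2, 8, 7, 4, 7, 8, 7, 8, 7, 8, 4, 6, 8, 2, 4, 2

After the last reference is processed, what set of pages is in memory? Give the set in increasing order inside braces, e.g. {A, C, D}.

{2, 4, 6, 8}

2 -> miss, frames (2)
6 -> miss, frames (2 6)
2 -> hit
6 -> hit
2 -> hit
8 -> miss, frames (6 2 8)
2 -> hit
8 -> hit
7 -> miss, frames (6 2 8 7)
4 -> miss, evict 6, frames (2 8 7 4)
7 -> hit
8 -> hit
7 -> hit
8 -> hit
7 -> hit
8 -> hit
4 -> hit
6 -> miss, evict 2, frames (7 8 4 6)
8 -> hit
2 -> miss, evict 7, frames (4 6 8 2)
4 -> hit
2 -> hit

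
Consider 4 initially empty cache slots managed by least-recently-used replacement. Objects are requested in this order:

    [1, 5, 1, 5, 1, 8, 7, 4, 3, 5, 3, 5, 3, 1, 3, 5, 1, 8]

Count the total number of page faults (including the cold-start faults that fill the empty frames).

1 -> fault, frames (1)
5 -> fault, frames (1 5)
1 -> hit
5 -> hit
1 -> hit
8 -> fault, frames (5 1 8)
7 -> fault, frames (5 1 8 7)
4 -> fault, evict 5, frames (1 8 7 4)
3 -> fault, evict 1, frames (8 7 4 3)
5 -> fault, evict 8, frames (7 4 3 5)
3 -> hit
5 -> hit
3 -> hit
1 -> fault, evict 7, frames (4 5 3 1)
3 -> hit
5 -> hit
1 -> hit
8 -> fault, evict 4, frames (3 5 1 8)
Page faults: 9.

9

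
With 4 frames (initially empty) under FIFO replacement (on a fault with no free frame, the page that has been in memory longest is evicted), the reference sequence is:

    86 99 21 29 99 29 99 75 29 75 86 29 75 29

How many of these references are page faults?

6

86 -> fault, frames (86)
99 -> fault, frames (86 99)
21 -> fault, frames (86 99 21)
29 -> fault, frames (86 99 21 29)
99 -> hit
29 -> hit
99 -> hit
75 -> fault, evict 86, frames (99 21 29 75)
29 -> hit
75 -> hit
86 -> fault, evict 99, frames (21 29 75 86)
29 -> hit
75 -> hit
29 -> hit
Page faults: 6.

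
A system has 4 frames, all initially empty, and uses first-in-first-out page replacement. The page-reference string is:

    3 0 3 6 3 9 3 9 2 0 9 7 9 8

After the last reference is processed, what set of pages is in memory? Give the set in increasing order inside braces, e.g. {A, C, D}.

{2, 7, 8, 9}

3: fault, frames {3}
0: fault, frames {3,0}
3: hit
6: fault, frames {3,0,6}
3: hit
9: fault, frames {3,0,6,9}
3: hit
9: hit
2: fault, evict 3, frames {0,6,9,2}
0: hit
9: hit
7: fault, evict 0, frames {6,9,2,7}
9: hit
8: fault, evict 6, frames {9,2,7,8}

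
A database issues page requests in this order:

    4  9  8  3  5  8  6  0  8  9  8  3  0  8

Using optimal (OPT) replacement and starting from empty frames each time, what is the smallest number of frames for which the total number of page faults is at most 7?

4

f=1: 14 faults
f=2: 10 faults
f=3: 8 faults
f=4: 7 faults
f=5: 7 faults
f=6: 7 faults
f=7: 7 faults
Smallest f with faults ≤ 7 is 4.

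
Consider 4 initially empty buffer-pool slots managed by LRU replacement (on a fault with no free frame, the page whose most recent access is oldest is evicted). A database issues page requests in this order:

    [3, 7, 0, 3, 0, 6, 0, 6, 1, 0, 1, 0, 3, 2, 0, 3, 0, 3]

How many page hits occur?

3: fault, frames [3]
7: fault, frames [3, 7]
0: fault, frames [3, 7, 0]
3: hit
0: hit
6: fault, frames [7, 3, 0, 6]
0: hit
6: hit
1: fault, evict 7, frames [3, 0, 6, 1]
0: hit
1: hit
0: hit
3: hit
2: fault, evict 6, frames [1, 0, 3, 2]
0: hit
3: hit
0: hit
3: hit
Hits: 12.

12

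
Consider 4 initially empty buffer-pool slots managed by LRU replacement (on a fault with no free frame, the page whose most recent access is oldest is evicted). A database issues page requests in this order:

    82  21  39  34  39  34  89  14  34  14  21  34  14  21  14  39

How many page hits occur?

82 -> fault, frames (82)
21 -> fault, frames (82 21)
39 -> fault, frames (82 21 39)
34 -> fault, frames (82 21 39 34)
39 -> hit
34 -> hit
89 -> fault, evict 82, frames (21 39 34 89)
14 -> fault, evict 21, frames (39 34 89 14)
34 -> hit
14 -> hit
21 -> fault, evict 39, frames (89 34 14 21)
34 -> hit
14 -> hit
21 -> hit
14 -> hit
39 -> fault, evict 89, frames (34 21 14 39)
Hits: 8.

8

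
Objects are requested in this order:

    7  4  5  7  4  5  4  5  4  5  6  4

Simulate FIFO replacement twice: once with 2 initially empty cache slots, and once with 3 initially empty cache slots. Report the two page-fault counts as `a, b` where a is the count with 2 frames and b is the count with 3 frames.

8, 4

2 frames: F F F F F F . . . . F F → 8 faults.
3 frames: F F F . . . . . . . F . → 4 faults.
4 < 8: adding a frame reduced faults, as is typical.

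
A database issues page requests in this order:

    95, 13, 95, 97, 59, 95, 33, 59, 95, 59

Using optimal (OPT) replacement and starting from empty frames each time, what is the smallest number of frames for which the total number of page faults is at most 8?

2

f=1: 10 faults
f=2: 6 faults
f=3: 5 faults
f=4: 5 faults
f=5: 5 faults
Smallest f with faults ≤ 8 is 2.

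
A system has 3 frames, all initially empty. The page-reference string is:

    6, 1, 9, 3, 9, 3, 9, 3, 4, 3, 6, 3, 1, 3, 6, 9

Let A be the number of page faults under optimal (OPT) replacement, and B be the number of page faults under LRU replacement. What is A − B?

-1

Under OPT: F F F F . . . . F . . . F . . F → 7 faults.
Under LRU: F F F F . . . . F . F . F . . F → 8 faults.
A − B = 7 − 8 = -1.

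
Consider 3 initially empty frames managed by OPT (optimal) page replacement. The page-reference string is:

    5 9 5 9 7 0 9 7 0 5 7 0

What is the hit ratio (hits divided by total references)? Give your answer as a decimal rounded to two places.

5 -> miss, frames [5]
9 -> miss, frames [5, 9]
5 -> hit
9 -> hit
7 -> miss, frames [5, 9, 7]
0 -> miss, evict 5, frames [9, 7, 0]
9 -> hit
7 -> hit
0 -> hit
5 -> miss, evict 9, frames [7, 0, 5]
7 -> hit
0 -> hit
Hits: 7 of 12 references → 7/12 = 0.5833.

0.58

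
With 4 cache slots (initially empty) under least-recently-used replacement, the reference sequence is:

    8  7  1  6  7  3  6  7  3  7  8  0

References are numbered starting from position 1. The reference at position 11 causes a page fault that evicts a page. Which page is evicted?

pos 1: 8 -> fault, frames {8}
pos 2: 7 -> fault, frames {8,7}
pos 3: 1 -> fault, frames {8,7,1}
pos 4: 6 -> fault, frames {8,7,1,6}
pos 5: 7 -> hit
pos 6: 3 -> fault, evict 8, frames {1,6,7,3}
pos 7: 6 -> hit
pos 8: 7 -> hit
pos 9: 3 -> hit
pos 10: 7 -> hit
pos 11: 8 -> fault, evict 1, frames {6,3,7,8}
At position 11, page 1 is evicted.

1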